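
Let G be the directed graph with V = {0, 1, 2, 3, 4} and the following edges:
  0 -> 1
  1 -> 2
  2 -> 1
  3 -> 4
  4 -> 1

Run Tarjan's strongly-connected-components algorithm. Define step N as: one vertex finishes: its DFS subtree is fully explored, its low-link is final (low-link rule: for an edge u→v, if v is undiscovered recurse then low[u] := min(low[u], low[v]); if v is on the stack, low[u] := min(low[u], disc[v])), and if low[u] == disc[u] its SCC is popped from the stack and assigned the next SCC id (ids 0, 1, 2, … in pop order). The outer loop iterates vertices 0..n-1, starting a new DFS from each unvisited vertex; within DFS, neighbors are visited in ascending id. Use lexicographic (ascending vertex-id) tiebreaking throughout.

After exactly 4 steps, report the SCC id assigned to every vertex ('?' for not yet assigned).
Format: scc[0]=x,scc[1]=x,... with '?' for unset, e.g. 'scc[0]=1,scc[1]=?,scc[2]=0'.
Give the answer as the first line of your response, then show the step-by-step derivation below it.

scc[0]=1,scc[1]=0,scc[2]=0,scc[3]=?,scc[4]=2

step 1: low=(low[0]=0,low[1]=1,low[2]=1,low[3]=?,low[4]=?); scc=(scc[0]=?,scc[1]=?,scc[2]=?,scc[3]=?,scc[4]=?)
step 2: low=(low[0]=0,low[1]=1,low[2]=1,low[3]=?,low[4]=?); scc=(scc[0]=?,scc[1]=0,scc[2]=0,scc[3]=?,scc[4]=?)
step 3: low=(low[0]=0,low[1]=1,low[2]=1,low[3]=?,low[4]=?); scc=(scc[0]=1,scc[1]=0,scc[2]=0,scc[3]=?,scc[4]=?)
step 4: low=(low[0]=0,low[1]=1,low[2]=1,low[3]=3,low[4]=4); scc=(scc[0]=1,scc[1]=0,scc[2]=0,scc[3]=?,scc[4]=2)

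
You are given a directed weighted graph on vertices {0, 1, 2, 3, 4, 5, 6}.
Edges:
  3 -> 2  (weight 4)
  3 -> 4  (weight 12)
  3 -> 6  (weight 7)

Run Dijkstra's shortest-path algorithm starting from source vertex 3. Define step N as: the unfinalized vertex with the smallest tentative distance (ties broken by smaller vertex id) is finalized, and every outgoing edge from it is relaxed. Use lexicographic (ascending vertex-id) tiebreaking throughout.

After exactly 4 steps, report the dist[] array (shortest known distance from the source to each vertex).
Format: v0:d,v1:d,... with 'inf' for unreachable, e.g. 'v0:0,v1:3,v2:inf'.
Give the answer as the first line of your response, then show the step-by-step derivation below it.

v0:inf,v1:inf,v2:4,v3:0,v4:12,v5:inf,v6:7

step 1: dist = v0:inf,v1:inf,v2:4,v3:0,v4:12,v5:inf,v6:7
step 2: dist = v0:inf,v1:inf,v2:4,v3:0,v4:12,v5:inf,v6:7
step 3: dist = v0:inf,v1:inf,v2:4,v3:0,v4:12,v5:inf,v6:7
step 4: dist = v0:inf,v1:inf,v2:4,v3:0,v4:12,v5:inf,v6:7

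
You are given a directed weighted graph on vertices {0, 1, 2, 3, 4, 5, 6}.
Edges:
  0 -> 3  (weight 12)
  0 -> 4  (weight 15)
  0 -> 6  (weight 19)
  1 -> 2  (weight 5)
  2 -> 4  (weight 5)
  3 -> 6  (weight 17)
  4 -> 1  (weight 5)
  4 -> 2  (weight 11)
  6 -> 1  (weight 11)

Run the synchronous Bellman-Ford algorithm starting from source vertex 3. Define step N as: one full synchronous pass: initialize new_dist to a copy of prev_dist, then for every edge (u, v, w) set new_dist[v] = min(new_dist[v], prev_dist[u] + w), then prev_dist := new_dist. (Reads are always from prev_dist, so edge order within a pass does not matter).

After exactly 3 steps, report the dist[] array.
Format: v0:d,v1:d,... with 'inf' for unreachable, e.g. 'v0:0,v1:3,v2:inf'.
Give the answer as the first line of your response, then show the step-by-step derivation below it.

v0:inf,v1:28,v2:33,v3:0,v4:inf,v5:inf,v6:17

step 1: dist = v0:inf,v1:inf,v2:inf,v3:0,v4:inf,v5:inf,v6:17
step 2: dist = v0:inf,v1:28,v2:inf,v3:0,v4:inf,v5:inf,v6:17
step 3: dist = v0:inf,v1:28,v2:33,v3:0,v4:inf,v5:inf,v6:17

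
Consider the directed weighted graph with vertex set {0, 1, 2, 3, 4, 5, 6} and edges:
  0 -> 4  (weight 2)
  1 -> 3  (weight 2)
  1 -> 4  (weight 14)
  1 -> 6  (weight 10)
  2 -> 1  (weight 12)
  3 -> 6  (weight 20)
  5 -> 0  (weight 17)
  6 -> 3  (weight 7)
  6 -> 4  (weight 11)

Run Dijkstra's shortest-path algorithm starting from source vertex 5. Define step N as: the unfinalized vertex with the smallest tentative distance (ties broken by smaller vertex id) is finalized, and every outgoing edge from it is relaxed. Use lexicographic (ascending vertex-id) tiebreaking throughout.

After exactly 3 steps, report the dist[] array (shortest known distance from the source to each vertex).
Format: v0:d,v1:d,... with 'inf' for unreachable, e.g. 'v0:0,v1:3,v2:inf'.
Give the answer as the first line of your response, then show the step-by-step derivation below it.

v0:17,v1:inf,v2:inf,v3:inf,v4:19,v5:0,v6:inf

step 1: dist = v0:17,v1:inf,v2:inf,v3:inf,v4:inf,v5:0,v6:inf
step 2: dist = v0:17,v1:inf,v2:inf,v3:inf,v4:19,v5:0,v6:inf
step 3: dist = v0:17,v1:inf,v2:inf,v3:inf,v4:19,v5:0,v6:inf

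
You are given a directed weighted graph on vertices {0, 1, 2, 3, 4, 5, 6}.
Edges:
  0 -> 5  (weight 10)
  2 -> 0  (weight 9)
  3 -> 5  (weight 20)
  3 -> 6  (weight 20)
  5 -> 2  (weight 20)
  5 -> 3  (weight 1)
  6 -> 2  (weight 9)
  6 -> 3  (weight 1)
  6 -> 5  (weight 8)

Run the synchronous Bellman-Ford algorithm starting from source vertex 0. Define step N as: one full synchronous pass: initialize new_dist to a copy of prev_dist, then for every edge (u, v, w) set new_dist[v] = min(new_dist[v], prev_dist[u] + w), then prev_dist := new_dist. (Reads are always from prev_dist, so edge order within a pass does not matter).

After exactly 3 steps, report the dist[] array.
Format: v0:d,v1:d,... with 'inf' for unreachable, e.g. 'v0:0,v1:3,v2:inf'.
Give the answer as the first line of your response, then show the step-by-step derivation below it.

v0:0,v1:inf,v2:30,v3:11,v4:inf,v5:10,v6:31

step 1: dist = v0:0,v1:inf,v2:inf,v3:inf,v4:inf,v5:10,v6:inf
step 2: dist = v0:0,v1:inf,v2:30,v3:11,v4:inf,v5:10,v6:inf
step 3: dist = v0:0,v1:inf,v2:30,v3:11,v4:inf,v5:10,v6:31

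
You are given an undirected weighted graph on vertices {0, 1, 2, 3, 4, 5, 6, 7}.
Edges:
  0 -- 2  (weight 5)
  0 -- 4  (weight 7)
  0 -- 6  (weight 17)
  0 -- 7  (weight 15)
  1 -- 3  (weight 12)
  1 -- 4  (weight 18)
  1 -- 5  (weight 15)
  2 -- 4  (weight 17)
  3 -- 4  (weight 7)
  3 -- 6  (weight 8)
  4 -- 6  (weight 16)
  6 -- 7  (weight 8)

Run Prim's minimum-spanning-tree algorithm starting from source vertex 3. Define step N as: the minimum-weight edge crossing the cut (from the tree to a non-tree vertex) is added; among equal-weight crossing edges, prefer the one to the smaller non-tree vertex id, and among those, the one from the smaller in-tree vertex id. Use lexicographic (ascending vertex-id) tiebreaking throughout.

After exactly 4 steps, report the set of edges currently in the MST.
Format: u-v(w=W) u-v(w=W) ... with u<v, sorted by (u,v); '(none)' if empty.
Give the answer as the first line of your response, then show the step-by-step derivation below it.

0-2(w=5) 0-4(w=7) 3-4(w=7) 3-6(w=8)

step 1: add edge 3-4 (w=7); MST = {3-4(w=7)}
step 2: add edge 0-4 (w=7); MST = {0-4(w=7) 3-4(w=7)}
step 3: add edge 0-2 (w=5); MST = {0-2(w=5) 0-4(w=7) 3-4(w=7)}
step 4: add edge 3-6 (w=8); MST = {0-2(w=5) 0-4(w=7) 3-4(w=7) 3-6(w=8)}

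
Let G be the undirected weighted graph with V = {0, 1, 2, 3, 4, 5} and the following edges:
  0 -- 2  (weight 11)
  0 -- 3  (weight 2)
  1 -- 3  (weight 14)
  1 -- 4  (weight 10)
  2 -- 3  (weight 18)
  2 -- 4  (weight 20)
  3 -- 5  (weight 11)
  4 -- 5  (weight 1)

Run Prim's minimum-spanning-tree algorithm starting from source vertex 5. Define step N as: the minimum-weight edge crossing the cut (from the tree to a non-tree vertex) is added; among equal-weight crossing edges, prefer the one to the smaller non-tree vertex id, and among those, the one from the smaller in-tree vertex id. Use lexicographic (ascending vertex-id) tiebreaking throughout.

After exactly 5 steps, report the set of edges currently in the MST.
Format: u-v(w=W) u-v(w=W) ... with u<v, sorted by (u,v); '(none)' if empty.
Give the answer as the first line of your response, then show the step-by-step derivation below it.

0-2(w=11) 0-3(w=2) 1-4(w=10) 3-5(w=11) 4-5(w=1)

step 1: add edge 4-5 (w=1); MST = {4-5(w=1)}
step 2: add edge 1-4 (w=10); MST = {1-4(w=10) 4-5(w=1)}
step 3: add edge 3-5 (w=11); MST = {1-4(w=10) 3-5(w=11) 4-5(w=1)}
step 4: add edge 0-3 (w=2); MST = {0-3(w=2) 1-4(w=10) 3-5(w=11) 4-5(w=1)}
step 5: add edge 0-2 (w=11); MST = {0-2(w=11) 0-3(w=2) 1-4(w=10) 3-5(w=11) 4-5(w=1)}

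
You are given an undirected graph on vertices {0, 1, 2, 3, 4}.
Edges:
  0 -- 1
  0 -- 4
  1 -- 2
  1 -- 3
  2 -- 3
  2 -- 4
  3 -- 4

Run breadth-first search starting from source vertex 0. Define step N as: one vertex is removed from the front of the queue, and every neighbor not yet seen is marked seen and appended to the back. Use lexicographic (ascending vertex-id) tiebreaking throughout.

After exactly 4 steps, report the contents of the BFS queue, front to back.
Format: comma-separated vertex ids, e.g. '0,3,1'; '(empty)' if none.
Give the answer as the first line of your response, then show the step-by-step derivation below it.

3

step 1: dequeue 0; queue=[1,4]; order=0
step 2: dequeue 1; queue=[4,2,3]; order=0,1
step 3: dequeue 4; queue=[2,3]; order=0,1,4
step 4: dequeue 2; queue=[3]; order=0,1,4,2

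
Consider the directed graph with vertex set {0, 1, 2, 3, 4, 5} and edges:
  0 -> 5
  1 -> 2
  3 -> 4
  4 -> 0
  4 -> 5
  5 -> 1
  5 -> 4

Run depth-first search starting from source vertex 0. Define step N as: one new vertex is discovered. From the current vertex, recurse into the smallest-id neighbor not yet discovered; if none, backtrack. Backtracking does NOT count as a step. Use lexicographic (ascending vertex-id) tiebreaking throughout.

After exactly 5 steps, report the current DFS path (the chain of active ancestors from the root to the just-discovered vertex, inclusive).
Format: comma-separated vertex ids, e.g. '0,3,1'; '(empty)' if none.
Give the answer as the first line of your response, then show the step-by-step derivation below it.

0,5,4

step 1: discover 0; path=0; order=0
step 2: discover 5; path=0>5; order=0,5
step 3: discover 1; path=0>5>1; order=0,5,1
step 4: discover 2; path=0>5>1>2; order=0,5,1,2
step 5: discover 4; path=0>5>4; order=0,5,1,2,4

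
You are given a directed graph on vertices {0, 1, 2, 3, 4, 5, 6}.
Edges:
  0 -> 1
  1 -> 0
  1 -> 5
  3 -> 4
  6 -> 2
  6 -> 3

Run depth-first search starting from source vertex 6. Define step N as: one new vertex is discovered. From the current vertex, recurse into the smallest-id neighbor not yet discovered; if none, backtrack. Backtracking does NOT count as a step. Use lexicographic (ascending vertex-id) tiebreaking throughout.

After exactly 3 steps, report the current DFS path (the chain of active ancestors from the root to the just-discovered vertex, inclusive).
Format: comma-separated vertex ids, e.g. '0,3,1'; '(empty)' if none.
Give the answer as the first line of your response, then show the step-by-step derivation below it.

6,3

step 1: discover 6; path=6; order=6
step 2: discover 2; path=6>2; order=6,2
step 3: discover 3; path=6>3; order=6,2,3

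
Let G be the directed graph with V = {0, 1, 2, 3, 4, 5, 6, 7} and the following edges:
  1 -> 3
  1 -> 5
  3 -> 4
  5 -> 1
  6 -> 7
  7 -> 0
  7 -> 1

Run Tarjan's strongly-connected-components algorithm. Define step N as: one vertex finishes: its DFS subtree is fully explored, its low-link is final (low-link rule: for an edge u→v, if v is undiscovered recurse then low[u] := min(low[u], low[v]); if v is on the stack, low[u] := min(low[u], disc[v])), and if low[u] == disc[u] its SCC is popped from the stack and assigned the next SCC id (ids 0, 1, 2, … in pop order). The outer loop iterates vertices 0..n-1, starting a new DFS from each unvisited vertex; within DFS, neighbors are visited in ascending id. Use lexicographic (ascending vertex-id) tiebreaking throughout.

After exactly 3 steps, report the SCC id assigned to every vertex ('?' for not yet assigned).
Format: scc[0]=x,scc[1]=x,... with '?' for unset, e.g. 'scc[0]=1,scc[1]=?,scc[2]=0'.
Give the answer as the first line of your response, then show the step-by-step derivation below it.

scc[0]=0,scc[1]=?,scc[2]=?,scc[3]=2,scc[4]=1,scc[5]=?,scc[6]=?,scc[7]=?

step 1: low=(low[0]=0,low[1]=?,low[2]=?,low[3]=?,low[4]=?,low[5]=?,low[6]=?,low[7]=?); scc=(scc[0]=0,scc[1]=?,scc[2]=?,scc[3]=?,scc[4]=?,scc[5]=?,scc[6]=?,scc[7]=?)
step 2: low=(low[0]=0,low[1]=1,low[2]=?,low[3]=2,low[4]=3,low[5]=?,low[6]=?,low[7]=?); scc=(scc[0]=0,scc[1]=?,scc[2]=?,scc[3]=?,scc[4]=1,scc[5]=?,scc[6]=?,scc[7]=?)
step 3: low=(low[0]=0,low[1]=1,low[2]=?,low[3]=2,low[4]=3,low[5]=?,low[6]=?,low[7]=?); scc=(scc[0]=0,scc[1]=?,scc[2]=?,scc[3]=2,scc[4]=1,scc[5]=?,scc[6]=?,scc[7]=?)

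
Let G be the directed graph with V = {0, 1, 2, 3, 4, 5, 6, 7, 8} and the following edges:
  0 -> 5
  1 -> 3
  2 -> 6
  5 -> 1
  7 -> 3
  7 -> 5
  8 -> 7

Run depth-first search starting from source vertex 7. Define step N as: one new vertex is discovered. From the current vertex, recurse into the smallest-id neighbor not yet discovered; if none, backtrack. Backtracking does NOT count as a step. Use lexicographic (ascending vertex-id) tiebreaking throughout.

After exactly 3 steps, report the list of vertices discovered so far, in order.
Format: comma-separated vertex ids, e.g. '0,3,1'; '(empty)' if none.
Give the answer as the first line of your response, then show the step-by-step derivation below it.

7,3,5

step 1: discover 7; path=7; order=7
step 2: discover 3; path=7>3; order=7,3
step 3: discover 5; path=7>5; order=7,3,5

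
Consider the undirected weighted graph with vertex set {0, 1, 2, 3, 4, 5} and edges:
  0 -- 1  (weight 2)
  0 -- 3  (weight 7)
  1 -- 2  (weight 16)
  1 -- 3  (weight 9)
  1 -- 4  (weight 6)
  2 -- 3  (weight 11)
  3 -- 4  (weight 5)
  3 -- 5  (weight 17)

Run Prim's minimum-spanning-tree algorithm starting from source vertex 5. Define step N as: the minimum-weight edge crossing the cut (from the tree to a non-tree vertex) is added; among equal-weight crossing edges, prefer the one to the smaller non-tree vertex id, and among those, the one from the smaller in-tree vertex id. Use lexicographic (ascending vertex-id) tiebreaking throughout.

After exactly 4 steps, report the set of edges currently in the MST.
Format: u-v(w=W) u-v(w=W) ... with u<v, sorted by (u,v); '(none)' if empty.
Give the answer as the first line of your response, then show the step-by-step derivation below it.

0-1(w=2) 1-4(w=6) 3-4(w=5) 3-5(w=17)

step 1: add edge 3-5 (w=17); MST = {3-5(w=17)}
step 2: add edge 3-4 (w=5); MST = {3-4(w=5) 3-5(w=17)}
step 3: add edge 1-4 (w=6); MST = {1-4(w=6) 3-4(w=5) 3-5(w=17)}
step 4: add edge 0-1 (w=2); MST = {0-1(w=2) 1-4(w=6) 3-4(w=5) 3-5(w=17)}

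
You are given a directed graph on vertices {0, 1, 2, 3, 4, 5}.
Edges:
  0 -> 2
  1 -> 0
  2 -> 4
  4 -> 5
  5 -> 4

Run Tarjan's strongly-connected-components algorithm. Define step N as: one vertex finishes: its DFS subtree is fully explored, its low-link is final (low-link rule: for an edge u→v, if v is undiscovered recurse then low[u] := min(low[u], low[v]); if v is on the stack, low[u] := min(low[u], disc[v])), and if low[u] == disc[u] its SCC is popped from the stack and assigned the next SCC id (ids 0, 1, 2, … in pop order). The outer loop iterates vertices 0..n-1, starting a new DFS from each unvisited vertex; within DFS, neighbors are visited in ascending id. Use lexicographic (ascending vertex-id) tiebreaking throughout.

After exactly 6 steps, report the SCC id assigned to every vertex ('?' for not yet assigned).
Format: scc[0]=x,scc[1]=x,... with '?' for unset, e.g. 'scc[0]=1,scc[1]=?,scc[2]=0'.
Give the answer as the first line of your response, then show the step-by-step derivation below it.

scc[0]=2,scc[1]=3,scc[2]=1,scc[3]=4,scc[4]=0,scc[5]=0

step 1: low=(low[0]=0,low[1]=?,low[2]=1,low[3]=?,low[4]=2,low[5]=2); scc=(scc[0]=?,scc[1]=?,scc[2]=?,scc[3]=?,scc[4]=?,scc[5]=?)
step 2: low=(low[0]=0,low[1]=?,low[2]=1,low[3]=?,low[4]=2,low[5]=2); scc=(scc[0]=?,scc[1]=?,scc[2]=?,scc[3]=?,scc[4]=0,scc[5]=0)
step 3: low=(low[0]=0,low[1]=?,low[2]=1,low[3]=?,low[4]=2,low[5]=2); scc=(scc[0]=?,scc[1]=?,scc[2]=1,scc[3]=?,scc[4]=0,scc[5]=0)
step 4: low=(low[0]=0,low[1]=?,low[2]=1,low[3]=?,low[4]=2,low[5]=2); scc=(scc[0]=2,scc[1]=?,scc[2]=1,scc[3]=?,scc[4]=0,scc[5]=0)
step 5: low=(low[0]=0,low[1]=4,low[2]=1,low[3]=?,low[4]=2,low[5]=2); scc=(scc[0]=2,scc[1]=3,scc[2]=1,scc[3]=?,scc[4]=0,scc[5]=0)
step 6: low=(low[0]=0,low[1]=4,low[2]=1,low[3]=5,low[4]=2,low[5]=2); scc=(scc[0]=2,scc[1]=3,scc[2]=1,scc[3]=4,scc[4]=0,scc[5]=0)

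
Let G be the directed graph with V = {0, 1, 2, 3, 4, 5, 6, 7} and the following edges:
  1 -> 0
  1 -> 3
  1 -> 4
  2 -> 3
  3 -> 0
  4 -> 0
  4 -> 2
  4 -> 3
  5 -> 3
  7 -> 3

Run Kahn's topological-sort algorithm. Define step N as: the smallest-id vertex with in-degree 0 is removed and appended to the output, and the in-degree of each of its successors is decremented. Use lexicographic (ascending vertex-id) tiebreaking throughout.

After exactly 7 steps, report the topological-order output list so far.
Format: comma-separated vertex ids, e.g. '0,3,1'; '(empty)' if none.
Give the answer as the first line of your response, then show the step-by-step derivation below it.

1,4,2,5,6,7,3

step 1: output 1; order=[1]; indeg=(2,0,1,4,0,0,0,0)
step 2: output 4; order=[1,4]; indeg=(1,0,0,3,0,0,0,0)
step 3: output 2; order=[1,4,2]; indeg=(1,0,0,2,0,0,0,0)
step 4: output 5; order=[1,4,2,5]; indeg=(1,0,0,1,0,0,0,0)
step 5: output 6; order=[1,4,2,5,6]; indeg=(1,0,0,1,0,0,0,0)
step 6: output 7; order=[1,4,2,5,6,7]; indeg=(1,0,0,0,0,0,0,0)
step 7: output 3; order=[1,4,2,5,6,7,3]; indeg=(0,0,0,0,0,0,0,0)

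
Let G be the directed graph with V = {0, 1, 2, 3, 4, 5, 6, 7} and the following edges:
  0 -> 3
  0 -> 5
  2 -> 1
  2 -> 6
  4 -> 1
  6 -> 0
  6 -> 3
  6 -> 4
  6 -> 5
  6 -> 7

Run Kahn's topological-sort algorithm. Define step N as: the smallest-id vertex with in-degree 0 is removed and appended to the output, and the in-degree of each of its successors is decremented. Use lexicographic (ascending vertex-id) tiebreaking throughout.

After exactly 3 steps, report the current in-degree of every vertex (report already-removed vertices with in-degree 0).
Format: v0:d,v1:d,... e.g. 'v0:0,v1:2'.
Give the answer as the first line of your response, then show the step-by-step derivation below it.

v0:0,v1:1,v2:0,v3:0,v4:0,v5:0,v6:0,v7:0

step 1: output 2; order=[2]; indeg=(1,1,0,2,1,2,0,1)
step 2: output 6; order=[2,6]; indeg=(0,1,0,1,0,1,0,0)
step 3: output 0; order=[2,6,0]; indeg=(0,1,0,0,0,0,0,0)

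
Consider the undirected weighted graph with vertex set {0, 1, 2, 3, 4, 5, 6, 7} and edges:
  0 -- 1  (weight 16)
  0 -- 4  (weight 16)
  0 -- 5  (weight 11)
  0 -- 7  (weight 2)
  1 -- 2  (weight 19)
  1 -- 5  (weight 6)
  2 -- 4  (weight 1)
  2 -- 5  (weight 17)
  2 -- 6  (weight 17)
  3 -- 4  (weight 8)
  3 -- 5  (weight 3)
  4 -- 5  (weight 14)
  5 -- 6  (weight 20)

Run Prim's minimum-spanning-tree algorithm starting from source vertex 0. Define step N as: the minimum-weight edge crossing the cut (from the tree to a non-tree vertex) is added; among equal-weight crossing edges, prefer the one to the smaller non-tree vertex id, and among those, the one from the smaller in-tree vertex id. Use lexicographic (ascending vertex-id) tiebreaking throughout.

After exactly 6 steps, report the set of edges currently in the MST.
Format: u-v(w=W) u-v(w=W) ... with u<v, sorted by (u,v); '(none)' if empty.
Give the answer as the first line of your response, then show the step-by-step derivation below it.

0-5(w=11) 0-7(w=2) 1-5(w=6) 2-4(w=1) 3-4(w=8) 3-5(w=3)

step 1: add edge 0-7 (w=2); MST = {0-7(w=2)}
step 2: add edge 0-5 (w=11); MST = {0-5(w=11) 0-7(w=2)}
step 3: add edge 3-5 (w=3); MST = {0-5(w=11) 0-7(w=2) 3-5(w=3)}
step 4: add edge 1-5 (w=6); MST = {0-5(w=11) 0-7(w=2) 1-5(w=6) 3-5(w=3)}
step 5: add edge 3-4 (w=8); MST = {0-5(w=11) 0-7(w=2) 1-5(w=6) 3-4(w=8) 3-5(w=3)}
step 6: add edge 2-4 (w=1); MST = {0-5(w=11) 0-7(w=2) 1-5(w=6) 2-4(w=1) 3-4(w=8) 3-5(w=3)}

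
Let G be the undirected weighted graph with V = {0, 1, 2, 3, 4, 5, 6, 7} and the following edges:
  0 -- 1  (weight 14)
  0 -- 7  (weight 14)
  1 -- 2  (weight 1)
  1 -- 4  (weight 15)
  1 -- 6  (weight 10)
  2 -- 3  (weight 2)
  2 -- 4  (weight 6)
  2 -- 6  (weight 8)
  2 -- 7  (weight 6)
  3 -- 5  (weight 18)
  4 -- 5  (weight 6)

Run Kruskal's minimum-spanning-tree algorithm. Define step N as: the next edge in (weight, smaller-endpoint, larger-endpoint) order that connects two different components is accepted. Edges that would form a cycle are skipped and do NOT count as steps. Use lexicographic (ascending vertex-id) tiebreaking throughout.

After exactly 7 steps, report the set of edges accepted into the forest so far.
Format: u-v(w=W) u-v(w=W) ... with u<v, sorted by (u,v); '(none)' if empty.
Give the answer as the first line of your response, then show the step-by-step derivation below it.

0-1(w=14) 1-2(w=1) 2-3(w=2) 2-4(w=6) 2-6(w=8) 2-7(w=6) 4-5(w=6)

step 1: add edge 1-2 (w=1); MST = {1-2(w=1)}
step 2: add edge 2-3 (w=2); MST = {1-2(w=1) 2-3(w=2)}
step 3: add edge 2-4 (w=6); MST = {1-2(w=1) 2-3(w=2) 2-4(w=6)}
step 4: add edge 2-7 (w=6); MST = {1-2(w=1) 2-3(w=2) 2-4(w=6) 2-7(w=6)}
step 5: add edge 4-5 (w=6); MST = {1-2(w=1) 2-3(w=2) 2-4(w=6) 2-7(w=6) 4-5(w=6)}
step 6: add edge 2-6 (w=8); MST = {1-2(w=1) 2-3(w=2) 2-4(w=6) 2-6(w=8) 2-7(w=6) 4-5(w=6)}
step 7: add edge 0-1 (w=14); MST = {0-1(w=14) 1-2(w=1) 2-3(w=2) 2-4(w=6) 2-6(w=8) 2-7(w=6) 4-5(w=6)}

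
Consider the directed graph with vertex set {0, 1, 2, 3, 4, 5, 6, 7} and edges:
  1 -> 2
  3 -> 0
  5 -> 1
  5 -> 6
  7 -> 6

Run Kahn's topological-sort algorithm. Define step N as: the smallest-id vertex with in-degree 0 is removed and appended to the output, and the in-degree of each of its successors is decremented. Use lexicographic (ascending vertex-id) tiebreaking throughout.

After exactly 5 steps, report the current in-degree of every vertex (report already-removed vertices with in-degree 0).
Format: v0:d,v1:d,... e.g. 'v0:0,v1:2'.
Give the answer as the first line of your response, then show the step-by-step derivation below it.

v0:0,v1:0,v2:0,v3:0,v4:0,v5:0,v6:1,v7:0

step 1: output 3; order=[3]; indeg=(0,1,1,0,0,0,2,0)
step 2: output 0; order=[3,0]; indeg=(0,1,1,0,0,0,2,0)
step 3: output 4; order=[3,0,4]; indeg=(0,1,1,0,0,0,2,0)
step 4: output 5; order=[3,0,4,5]; indeg=(0,0,1,0,0,0,1,0)
step 5: output 1; order=[3,0,4,5,1]; indeg=(0,0,0,0,0,0,1,0)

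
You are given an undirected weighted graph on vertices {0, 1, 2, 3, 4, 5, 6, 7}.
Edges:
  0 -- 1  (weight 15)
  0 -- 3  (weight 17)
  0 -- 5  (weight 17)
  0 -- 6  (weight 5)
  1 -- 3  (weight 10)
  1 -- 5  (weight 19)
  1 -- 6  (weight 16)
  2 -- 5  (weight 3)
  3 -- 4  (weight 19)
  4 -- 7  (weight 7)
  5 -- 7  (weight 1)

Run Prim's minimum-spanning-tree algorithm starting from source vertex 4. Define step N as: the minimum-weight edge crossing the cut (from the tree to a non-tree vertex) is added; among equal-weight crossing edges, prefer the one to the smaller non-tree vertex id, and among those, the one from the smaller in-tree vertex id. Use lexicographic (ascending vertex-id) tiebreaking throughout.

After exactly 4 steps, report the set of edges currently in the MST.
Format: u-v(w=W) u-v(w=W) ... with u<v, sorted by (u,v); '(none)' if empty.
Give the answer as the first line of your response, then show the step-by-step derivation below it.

0-5(w=17) 2-5(w=3) 4-7(w=7) 5-7(w=1)

step 1: add edge 4-7 (w=7); MST = {4-7(w=7)}
step 2: add edge 5-7 (w=1); MST = {4-7(w=7) 5-7(w=1)}
step 3: add edge 2-5 (w=3); MST = {2-5(w=3) 4-7(w=7) 5-7(w=1)}
step 4: add edge 0-5 (w=17); MST = {0-5(w=17) 2-5(w=3) 4-7(w=7) 5-7(w=1)}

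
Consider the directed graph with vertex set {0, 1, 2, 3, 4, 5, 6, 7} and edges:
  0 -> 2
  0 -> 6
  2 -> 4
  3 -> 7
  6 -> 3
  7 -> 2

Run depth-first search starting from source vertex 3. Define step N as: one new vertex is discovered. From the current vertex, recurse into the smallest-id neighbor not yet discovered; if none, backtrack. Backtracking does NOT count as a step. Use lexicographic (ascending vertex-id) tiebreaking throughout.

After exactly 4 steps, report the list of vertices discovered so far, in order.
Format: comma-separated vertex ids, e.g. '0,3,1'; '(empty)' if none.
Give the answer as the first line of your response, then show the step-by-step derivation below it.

3,7,2,4

step 1: discover 3; path=3; order=3
step 2: discover 7; path=3>7; order=3,7
step 3: discover 2; path=3>7>2; order=3,7,2
step 4: discover 4; path=3>7>2>4; order=3,7,2,4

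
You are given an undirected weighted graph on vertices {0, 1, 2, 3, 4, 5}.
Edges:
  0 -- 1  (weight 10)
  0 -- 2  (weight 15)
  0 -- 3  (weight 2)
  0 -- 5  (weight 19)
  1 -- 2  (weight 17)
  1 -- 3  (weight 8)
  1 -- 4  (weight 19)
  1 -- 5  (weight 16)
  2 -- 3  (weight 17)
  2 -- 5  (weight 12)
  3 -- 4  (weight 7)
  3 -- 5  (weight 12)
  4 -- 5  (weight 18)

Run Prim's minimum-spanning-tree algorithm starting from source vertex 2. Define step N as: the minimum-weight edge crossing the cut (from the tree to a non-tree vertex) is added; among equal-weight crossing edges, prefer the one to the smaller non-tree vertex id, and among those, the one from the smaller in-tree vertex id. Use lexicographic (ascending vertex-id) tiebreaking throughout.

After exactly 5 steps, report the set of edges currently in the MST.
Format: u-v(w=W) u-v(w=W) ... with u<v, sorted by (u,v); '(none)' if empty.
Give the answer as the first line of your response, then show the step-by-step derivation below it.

0-3(w=2) 1-3(w=8) 2-5(w=12) 3-4(w=7) 3-5(w=12)

step 1: add edge 2-5 (w=12); MST = {2-5(w=12)}
step 2: add edge 3-5 (w=12); MST = {2-5(w=12) 3-5(w=12)}
step 3: add edge 0-3 (w=2); MST = {0-3(w=2) 2-5(w=12) 3-5(w=12)}
step 4: add edge 3-4 (w=7); MST = {0-3(w=2) 2-5(w=12) 3-4(w=7) 3-5(w=12)}
step 5: add edge 1-3 (w=8); MST = {0-3(w=2) 1-3(w=8) 2-5(w=12) 3-4(w=7) 3-5(w=12)}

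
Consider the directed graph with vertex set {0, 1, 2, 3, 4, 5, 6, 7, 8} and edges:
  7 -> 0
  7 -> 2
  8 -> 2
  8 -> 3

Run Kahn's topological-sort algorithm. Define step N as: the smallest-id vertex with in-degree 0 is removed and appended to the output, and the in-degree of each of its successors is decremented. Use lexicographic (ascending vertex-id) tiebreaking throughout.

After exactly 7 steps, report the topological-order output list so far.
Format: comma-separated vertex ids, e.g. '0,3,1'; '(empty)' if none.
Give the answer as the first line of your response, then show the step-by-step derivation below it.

1,4,5,6,7,0,8

step 1: output 1; order=[1]; indeg=(1,0,2,1,0,0,0,0,0)
step 2: output 4; order=[1,4]; indeg=(1,0,2,1,0,0,0,0,0)
step 3: output 5; order=[1,4,5]; indeg=(1,0,2,1,0,0,0,0,0)
step 4: output 6; order=[1,4,5,6]; indeg=(1,0,2,1,0,0,0,0,0)
step 5: output 7; order=[1,4,5,6,7]; indeg=(0,0,1,1,0,0,0,0,0)
step 6: output 0; order=[1,4,5,6,7,0]; indeg=(0,0,1,1,0,0,0,0,0)
step 7: output 8; order=[1,4,5,6,7,0,8]; indeg=(0,0,0,0,0,0,0,0,0)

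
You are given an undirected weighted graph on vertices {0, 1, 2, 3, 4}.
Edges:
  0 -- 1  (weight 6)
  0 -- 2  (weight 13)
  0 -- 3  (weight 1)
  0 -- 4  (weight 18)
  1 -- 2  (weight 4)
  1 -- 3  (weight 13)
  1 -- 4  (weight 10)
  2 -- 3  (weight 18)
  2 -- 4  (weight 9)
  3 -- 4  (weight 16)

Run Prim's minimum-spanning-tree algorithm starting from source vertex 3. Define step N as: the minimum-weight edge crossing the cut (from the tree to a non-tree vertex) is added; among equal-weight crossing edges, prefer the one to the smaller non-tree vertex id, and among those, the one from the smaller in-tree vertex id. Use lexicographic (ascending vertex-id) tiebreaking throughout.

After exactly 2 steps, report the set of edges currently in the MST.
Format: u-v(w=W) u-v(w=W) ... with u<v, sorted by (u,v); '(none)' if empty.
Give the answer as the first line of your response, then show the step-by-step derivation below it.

0-1(w=6) 0-3(w=1)

step 1: add edge 0-3 (w=1); MST = {0-3(w=1)}
step 2: add edge 0-1 (w=6); MST = {0-1(w=6) 0-3(w=1)}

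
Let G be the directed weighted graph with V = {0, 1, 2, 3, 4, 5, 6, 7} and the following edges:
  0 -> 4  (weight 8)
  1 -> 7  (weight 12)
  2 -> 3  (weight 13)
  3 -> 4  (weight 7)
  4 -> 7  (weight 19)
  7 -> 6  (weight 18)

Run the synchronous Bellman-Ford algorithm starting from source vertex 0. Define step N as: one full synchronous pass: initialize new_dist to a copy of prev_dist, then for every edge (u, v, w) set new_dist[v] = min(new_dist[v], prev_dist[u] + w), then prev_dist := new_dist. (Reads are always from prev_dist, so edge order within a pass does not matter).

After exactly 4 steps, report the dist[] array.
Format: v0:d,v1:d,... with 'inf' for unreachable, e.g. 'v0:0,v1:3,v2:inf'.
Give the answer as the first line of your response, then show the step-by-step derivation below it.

v0:0,v1:inf,v2:inf,v3:inf,v4:8,v5:inf,v6:45,v7:27

step 1: dist = v0:0,v1:inf,v2:inf,v3:inf,v4:8,v5:inf,v6:inf,v7:inf
step 2: dist = v0:0,v1:inf,v2:inf,v3:inf,v4:8,v5:inf,v6:inf,v7:27
step 3: dist = v0:0,v1:inf,v2:inf,v3:inf,v4:8,v5:inf,v6:45,v7:27
step 4: dist = v0:0,v1:inf,v2:inf,v3:inf,v4:8,v5:inf,v6:45,v7:27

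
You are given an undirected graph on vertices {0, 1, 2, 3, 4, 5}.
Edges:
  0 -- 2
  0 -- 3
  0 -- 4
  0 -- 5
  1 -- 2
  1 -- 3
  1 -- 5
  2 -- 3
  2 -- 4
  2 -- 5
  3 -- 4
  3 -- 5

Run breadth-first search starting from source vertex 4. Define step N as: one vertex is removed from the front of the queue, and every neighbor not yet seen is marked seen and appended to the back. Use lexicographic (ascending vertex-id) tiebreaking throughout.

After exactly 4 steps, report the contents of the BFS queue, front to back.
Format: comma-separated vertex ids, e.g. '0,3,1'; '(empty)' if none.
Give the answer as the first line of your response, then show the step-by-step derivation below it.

5,1

step 1: dequeue 4; queue=[0,2,3]; order=4
step 2: dequeue 0; queue=[2,3,5]; order=4,0
step 3: dequeue 2; queue=[3,5,1]; order=4,0,2
step 4: dequeue 3; queue=[5,1]; order=4,0,2,3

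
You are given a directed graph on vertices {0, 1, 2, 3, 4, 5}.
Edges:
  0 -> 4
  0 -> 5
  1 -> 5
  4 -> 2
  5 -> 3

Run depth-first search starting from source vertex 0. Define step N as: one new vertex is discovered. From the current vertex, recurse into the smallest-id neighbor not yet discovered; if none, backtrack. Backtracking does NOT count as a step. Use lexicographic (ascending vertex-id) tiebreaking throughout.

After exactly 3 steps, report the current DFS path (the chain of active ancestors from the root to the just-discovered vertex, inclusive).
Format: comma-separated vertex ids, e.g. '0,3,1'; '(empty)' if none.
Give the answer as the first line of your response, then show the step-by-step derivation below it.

0,4,2

step 1: discover 0; path=0; order=0
step 2: discover 4; path=0>4; order=0,4
step 3: discover 2; path=0>4>2; order=0,4,2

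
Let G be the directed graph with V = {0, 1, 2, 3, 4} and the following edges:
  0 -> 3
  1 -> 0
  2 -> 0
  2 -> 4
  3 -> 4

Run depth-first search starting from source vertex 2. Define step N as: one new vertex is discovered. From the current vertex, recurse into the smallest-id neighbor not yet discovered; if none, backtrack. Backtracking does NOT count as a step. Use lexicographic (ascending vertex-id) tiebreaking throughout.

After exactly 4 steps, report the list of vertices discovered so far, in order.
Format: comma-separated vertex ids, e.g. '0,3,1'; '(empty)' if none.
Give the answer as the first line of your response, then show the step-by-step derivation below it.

2,0,3,4

step 1: discover 2; path=2; order=2
step 2: discover 0; path=2>0; order=2,0
step 3: discover 3; path=2>0>3; order=2,0,3
step 4: discover 4; path=2>0>3>4; order=2,0,3,4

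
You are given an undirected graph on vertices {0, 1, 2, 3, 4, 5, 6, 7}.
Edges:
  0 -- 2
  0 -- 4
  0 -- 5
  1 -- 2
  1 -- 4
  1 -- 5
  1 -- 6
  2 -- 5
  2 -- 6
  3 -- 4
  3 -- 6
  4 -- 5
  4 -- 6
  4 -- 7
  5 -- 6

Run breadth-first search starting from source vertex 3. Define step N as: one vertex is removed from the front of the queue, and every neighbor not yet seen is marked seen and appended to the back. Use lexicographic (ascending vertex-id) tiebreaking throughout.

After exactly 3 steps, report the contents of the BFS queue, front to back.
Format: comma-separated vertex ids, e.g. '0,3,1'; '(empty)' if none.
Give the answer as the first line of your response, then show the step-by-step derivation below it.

0,1,5,7,2

step 1: dequeue 3; queue=[4,6]; order=3
step 2: dequeue 4; queue=[6,0,1,5,7]; order=3,4
step 3: dequeue 6; queue=[0,1,5,7,2]; order=3,4,6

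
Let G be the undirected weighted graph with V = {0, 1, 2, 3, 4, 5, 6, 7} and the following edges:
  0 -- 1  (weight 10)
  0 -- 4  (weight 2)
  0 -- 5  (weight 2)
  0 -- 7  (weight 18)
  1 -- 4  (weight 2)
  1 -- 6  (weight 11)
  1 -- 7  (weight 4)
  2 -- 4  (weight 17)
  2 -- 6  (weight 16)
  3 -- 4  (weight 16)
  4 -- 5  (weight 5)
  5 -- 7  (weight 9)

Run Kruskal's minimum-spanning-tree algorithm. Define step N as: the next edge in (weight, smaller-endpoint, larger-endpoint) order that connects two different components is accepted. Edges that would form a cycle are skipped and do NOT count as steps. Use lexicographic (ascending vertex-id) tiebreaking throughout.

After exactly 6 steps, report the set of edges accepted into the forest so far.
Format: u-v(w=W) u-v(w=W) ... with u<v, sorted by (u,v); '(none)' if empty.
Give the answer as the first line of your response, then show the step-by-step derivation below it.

0-4(w=2) 0-5(w=2) 1-4(w=2) 1-6(w=11) 1-7(w=4) 2-6(w=16)

step 1: add edge 0-4 (w=2); MST = {0-4(w=2)}
step 2: add edge 0-5 (w=2); MST = {0-4(w=2) 0-5(w=2)}
step 3: add edge 1-4 (w=2); MST = {0-4(w=2) 0-5(w=2) 1-4(w=2)}
step 4: add edge 1-7 (w=4); MST = {0-4(w=2) 0-5(w=2) 1-4(w=2) 1-7(w=4)}
step 5: add edge 1-6 (w=11); MST = {0-4(w=2) 0-5(w=2) 1-4(w=2) 1-6(w=11) 1-7(w=4)}
step 6: add edge 2-6 (w=16); MST = {0-4(w=2) 0-5(w=2) 1-4(w=2) 1-6(w=11) 1-7(w=4) 2-6(w=16)}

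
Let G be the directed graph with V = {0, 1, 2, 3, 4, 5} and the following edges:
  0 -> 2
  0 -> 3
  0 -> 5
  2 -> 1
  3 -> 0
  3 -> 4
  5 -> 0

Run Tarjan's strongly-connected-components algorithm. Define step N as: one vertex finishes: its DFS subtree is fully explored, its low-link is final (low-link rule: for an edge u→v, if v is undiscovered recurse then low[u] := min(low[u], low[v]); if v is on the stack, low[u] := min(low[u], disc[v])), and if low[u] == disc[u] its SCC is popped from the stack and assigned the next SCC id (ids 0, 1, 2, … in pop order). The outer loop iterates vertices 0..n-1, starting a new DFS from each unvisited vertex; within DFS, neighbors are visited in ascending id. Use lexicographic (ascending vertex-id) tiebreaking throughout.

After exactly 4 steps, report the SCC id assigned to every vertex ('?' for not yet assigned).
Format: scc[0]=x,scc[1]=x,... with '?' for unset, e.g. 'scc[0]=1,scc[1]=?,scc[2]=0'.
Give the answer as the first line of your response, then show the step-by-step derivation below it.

scc[0]=?,scc[1]=0,scc[2]=1,scc[3]=?,scc[4]=2,scc[5]=?

step 1: low=(low[0]=0,low[1]=2,low[2]=1,low[3]=?,low[4]=?,low[5]=?); scc=(scc[0]=?,scc[1]=0,scc[2]=?,scc[3]=?,scc[4]=?,scc[5]=?)
step 2: low=(low[0]=0,low[1]=2,low[2]=1,low[3]=?,low[4]=?,low[5]=?); scc=(scc[0]=?,scc[1]=0,scc[2]=1,scc[3]=?,scc[4]=?,scc[5]=?)
step 3: low=(low[0]=0,low[1]=2,low[2]=1,low[3]=0,low[4]=4,low[5]=?); scc=(scc[0]=?,scc[1]=0,scc[2]=1,scc[3]=?,scc[4]=2,scc[5]=?)
step 4: low=(low[0]=0,low[1]=2,low[2]=1,low[3]=0,low[4]=4,low[5]=?); scc=(scc[0]=?,scc[1]=0,scc[2]=1,scc[3]=?,scc[4]=2,scc[5]=?)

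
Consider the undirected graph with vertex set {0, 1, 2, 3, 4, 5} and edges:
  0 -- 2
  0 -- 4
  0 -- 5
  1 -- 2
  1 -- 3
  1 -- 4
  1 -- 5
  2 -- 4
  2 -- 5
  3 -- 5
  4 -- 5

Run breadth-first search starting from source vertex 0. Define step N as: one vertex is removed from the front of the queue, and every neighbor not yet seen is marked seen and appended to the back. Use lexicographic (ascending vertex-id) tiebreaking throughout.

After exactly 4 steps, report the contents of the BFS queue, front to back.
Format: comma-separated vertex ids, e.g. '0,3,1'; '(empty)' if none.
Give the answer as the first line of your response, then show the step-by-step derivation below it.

1,3

step 1: dequeue 0; queue=[2,4,5]; order=0
step 2: dequeue 2; queue=[4,5,1]; order=0,2
step 3: dequeue 4; queue=[5,1]; order=0,2,4
step 4: dequeue 5; queue=[1,3]; order=0,2,4,5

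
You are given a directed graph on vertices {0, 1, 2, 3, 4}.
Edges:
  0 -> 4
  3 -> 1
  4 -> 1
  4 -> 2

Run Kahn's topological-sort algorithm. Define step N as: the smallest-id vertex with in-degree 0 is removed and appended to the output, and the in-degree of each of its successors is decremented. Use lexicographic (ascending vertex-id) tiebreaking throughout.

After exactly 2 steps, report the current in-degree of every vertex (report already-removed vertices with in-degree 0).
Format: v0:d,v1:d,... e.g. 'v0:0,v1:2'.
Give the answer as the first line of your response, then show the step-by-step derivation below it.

v0:0,v1:1,v2:1,v3:0,v4:0

step 1: output 0; order=[0]; indeg=(0,2,1,0,0)
step 2: output 3; order=[0,3]; indeg=(0,1,1,0,0)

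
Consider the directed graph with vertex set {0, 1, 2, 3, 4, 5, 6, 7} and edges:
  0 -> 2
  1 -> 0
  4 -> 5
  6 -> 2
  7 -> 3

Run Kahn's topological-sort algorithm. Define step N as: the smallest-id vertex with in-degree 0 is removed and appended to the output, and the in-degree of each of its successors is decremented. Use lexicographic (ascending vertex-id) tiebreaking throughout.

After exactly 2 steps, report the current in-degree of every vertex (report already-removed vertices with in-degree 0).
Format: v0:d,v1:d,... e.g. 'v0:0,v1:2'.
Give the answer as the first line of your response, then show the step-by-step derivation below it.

v0:0,v1:0,v2:1,v3:1,v4:0,v5:1,v6:0,v7:0

step 1: output 1; order=[1]; indeg=(0,0,2,1,0,1,0,0)
step 2: output 0; order=[1,0]; indeg=(0,0,1,1,0,1,0,0)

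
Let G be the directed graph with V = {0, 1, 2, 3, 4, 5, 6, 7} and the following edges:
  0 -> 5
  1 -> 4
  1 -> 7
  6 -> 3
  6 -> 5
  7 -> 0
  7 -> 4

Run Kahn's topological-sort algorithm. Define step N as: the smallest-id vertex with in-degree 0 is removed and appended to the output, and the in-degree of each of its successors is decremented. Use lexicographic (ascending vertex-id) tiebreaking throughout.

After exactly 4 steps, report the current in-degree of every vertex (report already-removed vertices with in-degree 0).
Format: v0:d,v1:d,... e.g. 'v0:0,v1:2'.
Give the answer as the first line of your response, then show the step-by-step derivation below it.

v0:1,v1:0,v2:0,v3:0,v4:1,v5:1,v6:0,v7:0

step 1: output 1; order=[1]; indeg=(1,0,0,1,1,2,0,0)
step 2: output 2; order=[1,2]; indeg=(1,0,0,1,1,2,0,0)
step 3: output 6; order=[1,2,6]; indeg=(1,0,0,0,1,1,0,0)
step 4: output 3; order=[1,2,6,3]; indeg=(1,0,0,0,1,1,0,0)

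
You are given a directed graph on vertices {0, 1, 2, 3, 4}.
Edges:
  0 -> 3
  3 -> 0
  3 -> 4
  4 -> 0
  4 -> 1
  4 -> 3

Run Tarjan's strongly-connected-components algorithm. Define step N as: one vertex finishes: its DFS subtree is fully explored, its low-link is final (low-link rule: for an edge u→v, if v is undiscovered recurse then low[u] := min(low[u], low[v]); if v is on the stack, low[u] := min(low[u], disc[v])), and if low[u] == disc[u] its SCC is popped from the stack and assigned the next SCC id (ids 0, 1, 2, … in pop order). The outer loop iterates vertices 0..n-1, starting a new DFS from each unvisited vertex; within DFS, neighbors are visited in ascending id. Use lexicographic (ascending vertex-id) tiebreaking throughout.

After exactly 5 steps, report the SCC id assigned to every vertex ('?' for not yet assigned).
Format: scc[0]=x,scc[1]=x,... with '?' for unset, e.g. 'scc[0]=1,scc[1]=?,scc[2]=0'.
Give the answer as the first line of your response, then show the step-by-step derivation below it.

scc[0]=1,scc[1]=0,scc[2]=2,scc[3]=1,scc[4]=1

step 1: low=(low[0]=0,low[1]=3,low[2]=?,low[3]=0,low[4]=0); scc=(scc[0]=?,scc[1]=0,scc[2]=?,scc[3]=?,scc[4]=?)
step 2: low=(low[0]=0,low[1]=3,low[2]=?,low[3]=0,low[4]=0); scc=(scc[0]=?,scc[1]=0,scc[2]=?,scc[3]=?,scc[4]=?)
step 3: low=(low[0]=0,low[1]=3,low[2]=?,low[3]=0,low[4]=0); scc=(scc[0]=?,scc[1]=0,scc[2]=?,scc[3]=?,scc[4]=?)
step 4: low=(low[0]=0,low[1]=3,low[2]=?,low[3]=0,low[4]=0); scc=(scc[0]=1,scc[1]=0,scc[2]=?,scc[3]=1,scc[4]=1)
step 5: low=(low[0]=0,low[1]=3,low[2]=4,low[3]=0,low[4]=0); scc=(scc[0]=1,scc[1]=0,scc[2]=2,scc[3]=1,scc[4]=1)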